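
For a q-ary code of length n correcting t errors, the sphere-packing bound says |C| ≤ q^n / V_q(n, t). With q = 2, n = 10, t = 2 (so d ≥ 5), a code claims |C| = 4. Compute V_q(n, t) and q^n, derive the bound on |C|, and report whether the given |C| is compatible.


V_q(n, t) = 56, q^n = 1024, Hamming bound = 18, |C| = 4 ≤ bound (satisfied).

Step 1: Compute V_q(n, t) = Σ_{j=0}^2 C(n, j) (q−1)^j.
  j = 0: C(10,0)·(1)^0 = 1·1 = 1.
  j = 1: C(10,1)·(1)^1 = 10·1 = 10.
  j = 2: C(10,2)·(1)^2 = 45·1 = 45.
  V_q(n, t) = 1 + 10 + 45 = 56.
Step 2: q^n = 2^10 = 1024.
Step 3: Hamming bound ⌊q^n / V_q(n,t)⌋ = ⌊1024/56⌋ = 18.
Step 4: Compare |C| = 4 to 18: satisfied.
The claimed |C| lies below the Hamming bound.


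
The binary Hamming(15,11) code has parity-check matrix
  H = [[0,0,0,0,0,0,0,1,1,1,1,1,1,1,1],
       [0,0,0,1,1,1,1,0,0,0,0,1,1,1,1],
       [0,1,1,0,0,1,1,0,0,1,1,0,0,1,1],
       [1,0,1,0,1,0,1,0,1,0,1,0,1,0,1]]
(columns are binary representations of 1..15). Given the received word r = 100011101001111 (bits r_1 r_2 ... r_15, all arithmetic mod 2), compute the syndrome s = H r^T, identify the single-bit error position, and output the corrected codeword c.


s = (1, 1, 0, 0)^T, error position = 12, corrected codeword c = 100011101000111

Compute s = H r^T mod 2 one row at a time:
  s_1 = 0 + 1 + 0 + 0 + 1 + 1 + 1 + 1 = 5 ≡ 1 (mod 2).
  s_2 = 0 + 1 + 1 + 1 + 1 + 1 + 1 + 1 = 7 ≡ 1 (mod 2).
  s_3 = 0 + 0 + 1 + 1 + 0 + 0 + 1 + 1 = 4 ≡ 0 (mod 2).
  s_4 = 1 + 0 + 1 + 1 + 1 + 0 + 1 + 1 = 6 ≡ 0 (mod 2).
s = (1, 1, 0, 0)^T — this equals column 12 of H (binary 1100), so error is at position 12.
Correct: flip bit 12 of r = 100011101001111 to get c = 100011101000111.


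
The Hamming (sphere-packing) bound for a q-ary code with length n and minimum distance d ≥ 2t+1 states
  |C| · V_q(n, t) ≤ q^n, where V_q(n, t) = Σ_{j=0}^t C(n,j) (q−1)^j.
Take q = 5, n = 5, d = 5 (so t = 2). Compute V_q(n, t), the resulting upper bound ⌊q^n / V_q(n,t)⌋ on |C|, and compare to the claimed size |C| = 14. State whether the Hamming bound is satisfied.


V_q(n, t) = 181, q^n = 3125, Hamming bound = 17, |C| = 14 ≤ bound (satisfied).

Step 1: Compute V_q(n, t) = Σ_{j=0}^2 C(n, j) (q−1)^j.
  j = 0: C(5,0)·(4)^0 = 1·1 = 1.
  j = 1: C(5,1)·(4)^1 = 5·4 = 20.
  j = 2: C(5,2)·(4)^2 = 10·16 = 160.
  V_q(n, t) = 1 + 20 + 160 = 181.
Step 2: q^n = 5^5 = 3125.
Step 3: Hamming bound ⌊q^n / V_q(n,t)⌋ = ⌊3125/181⌋ = 17.
Step 4: Compare |C| = 14 to 17: satisfied.
The claimed |C| lies below the Hamming bound.


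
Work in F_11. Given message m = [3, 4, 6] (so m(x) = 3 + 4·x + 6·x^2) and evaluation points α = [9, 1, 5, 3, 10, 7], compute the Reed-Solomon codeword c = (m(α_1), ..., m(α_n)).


c = [8, 2, 8, 3, 5, 6]

Message polynomial: m(x) = 3 + 4·x + 6·x^2 (mod 11).
For each evaluation point α_i, compute m(α_i) mod 11:
  α_1 = 9: Horner steps 6 → 3 → 8, so m(9) = 8.
  α_2 = 1: Horner steps 6 → 10 → 2, so m(1) = 2.
  α_3 = 5: Horner steps 6 → 1 → 8, so m(5) = 8.
  α_4 = 3: Horner steps 6 → 0 → 3, so m(3) = 3.
  α_5 = 10: Horner steps 6 → 9 → 5, so m(10) = 5.
  α_6 = 7: Horner steps 6 → 2 → 6, so m(7) = 6.
Codeword c = [8, 2, 8, 3, 5, 6] ∈ F_11^6.


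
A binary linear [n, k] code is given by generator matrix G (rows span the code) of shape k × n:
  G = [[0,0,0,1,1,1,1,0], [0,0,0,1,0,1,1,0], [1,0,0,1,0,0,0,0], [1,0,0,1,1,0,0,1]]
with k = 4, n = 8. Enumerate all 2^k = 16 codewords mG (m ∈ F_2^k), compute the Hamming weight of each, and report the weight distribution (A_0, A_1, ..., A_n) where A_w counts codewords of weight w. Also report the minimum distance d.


Weight distribution: A_0 = 1, A_1 = 2, A_2 = 2, A_3 = 4, A_4 = 5, A_5 = 2. Minimum distance d = 1.

Enumerate all 2^4 = 16 messages m ∈ F_2^4.
For each, compute codeword c = mG in F_2^8, then tally its weight.
  m = 0000 → c = 00000000, weight = 0.
  m = 1000 → c = 00011110, weight = 4.
  m = 0100 → c = 00010110, weight = 3.
  m = 1100 → c = 00001000, weight = 1.
  m = 0010 → c = 10010000, weight = 2.
  m = 1010 → c = 10001110, weight = 4.
  m = 0110 → c = 10000110, weight = 3.
  m = 1110 → c = 10011000, weight = 3.
  m = 0001 → c = 10011001, weight = 4.
  m = 1001 → c = 10000111, weight = 4.
  m = 0101 → c = 10001111, weight = 5.
  m = 1101 → c = 10010001, weight = 3.
  m = 0011 → c = 00001001, weight = 2.
  m = 1011 → c = 00010111, weight = 4.
  m = 0111 → c = 00011111, weight = 5.
  m = 1111 → c = 00000001, weight = 1.
Tally weights:
  weight 0: 1 codewords.
  weight 1: 2 codewords.
  weight 2: 2 codewords.
  weight 3: 4 codewords.
  weight 4: 5 codewords.
  weight 5: 2 codewords.
Minimum distance d = smallest w > 0 with A_w > 0 = 1.
Sanity: Σ A_w = 16 = 2^4 = 16 ✓.


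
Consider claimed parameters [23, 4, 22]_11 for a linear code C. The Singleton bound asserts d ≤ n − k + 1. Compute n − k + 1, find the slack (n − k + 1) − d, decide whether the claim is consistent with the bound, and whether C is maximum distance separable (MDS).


Singleton RHS = n − k + 1 = 20, slack = -2, bound violated (no such code; not MDS).

Singleton bound: d ≤ n − k + 1.
Here n = 23, k = 4, so n − k + 1 = 20.
Given d = 22, check d ≤ 20: NO.
Slack = (n − k + 1) − d = -2.
The slack is negative: d = 22 exceeds n − k + 1 = 20 by 2, so the Singleton bound is violated and no linear [23, 4, 22]_11 code can exist. In particular it is not MDS (MDS requires d = n − k + 1 exactly).
Description: the claimed parameters are [23, 4, 22]_11; such a code would be impossible (violates the Singleton bound).


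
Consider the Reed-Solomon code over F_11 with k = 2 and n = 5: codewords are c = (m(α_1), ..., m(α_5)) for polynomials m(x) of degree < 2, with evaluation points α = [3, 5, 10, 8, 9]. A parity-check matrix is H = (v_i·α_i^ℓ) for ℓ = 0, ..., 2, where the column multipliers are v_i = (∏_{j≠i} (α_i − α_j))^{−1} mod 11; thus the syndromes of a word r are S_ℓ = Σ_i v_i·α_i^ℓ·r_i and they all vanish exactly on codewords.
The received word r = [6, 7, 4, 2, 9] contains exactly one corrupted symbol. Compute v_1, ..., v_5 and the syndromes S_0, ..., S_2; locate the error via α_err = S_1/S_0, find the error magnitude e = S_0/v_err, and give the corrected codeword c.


S = (4, 10, 3), error at position 4, error magnitude e = 10, c = [6, 7, 4, 3, 9].

Step 1: column multipliers v_i = (∏_{j≠i}(α_i − α_j))^{−1} mod 11.
  i = 1 (α = 3): (3−5)(3−10)(3−8)(3−9) = (−2)·(−7)·(−5)·(−6) = 420 ≡ 2, so v_1 = 2^{−1} = 6 (mod 11).
  i = 2 (α = 5): (5−3)(5−10)(5−8)(5−9) = 2·(−5)·(−3)·(−4) = −120 ≡ 1, so v_2 = 1^{−1} = 1 (mod 11).
  i = 3 (α = 10): (10−3)(10−5)(10−8)(10−9) = 7·5·2·1 = 70 ≡ 4, so v_3 = 4^{−1} = 3 (mod 11).
  i = 4 (α = 8): (8−3)(8−5)(8−10)(8−9) = 5·3·(−2)·(−1) = 30 ≡ 8, so v_4 = 8^{−1} = 7 (mod 11).
  i = 5 (α = 9): (9−3)(9−5)(9−10)(9−8) = 6·4·(−1)·1 = −24 ≡ 9, so v_5 = 9^{−1} = 5 (mod 11).
  v = [6, 1, 3, 7, 5].
Step 2: syndromes of r = [6, 7, 4, 2, 9] (all sums mod 11).
  S_0 = Σ v_i r_i = 6·6 + 1·7 + 3·4 + 7·2 + 5·9 = 114 ≡ 4.
  S_1 = Σ v_i α_i r_i = 6·3·6 + 1·5·7 + 3·10·4 + 7·8·2 + 5·9·9 = 780 ≡ 10.
  α_i^2 mod 11 = [9, 3, 1, 9, 4].
  S_2 = Σ v_i α_i^2 r_i = 6·9·6 + 1·3·7 + 3·1·4 + 7·9·2 + 5·4·9 = 663 ≡ 3.
  S = (4, 10, 3) ≠ 0, so r is not a codeword (an error is present).
Step 3: locate the error. For a single error e at position i, S_ℓ = v_i·e·α_i^ℓ, so α_err = S_1/S_0.
  S_0^{−1} = 4^{−1} = 3 (mod 11), so α_err = 10·3 = 30 ≡ 8 = α_4. Error position i = 4.
  Consistency check: S_2/S_1 = 3·10 = 30 ≡ 8 = α_err ✓ (single-error assumption holds).
Step 4: error magnitude e = S_0/v_4 = S_0·∏_{j≠4}(α_4 − α_j) = 4·8 = 32 ≡ 10 (mod 11).
Step 5: correct position 4: c_4 = r_4 − e = 2 − 10 ≡ 3 (mod 11). Hence c = [6, 7, 4, 3, 9].
  Check: interpolating c through the α_i gives m(x) = 10 + 6·x (degree < 2) with m(α_i) = c_i for every i, so c is indeed a codeword.


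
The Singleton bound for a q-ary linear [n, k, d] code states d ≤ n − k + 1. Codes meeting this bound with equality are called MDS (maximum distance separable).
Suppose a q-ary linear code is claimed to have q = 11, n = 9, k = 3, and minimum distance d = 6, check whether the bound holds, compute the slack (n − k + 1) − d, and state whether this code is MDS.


Singleton RHS = n − k + 1 = 7, slack = 1, bound satisfied, not MDS.

Singleton bound: d ≤ n − k + 1.
Here n = 9, k = 3, so n − k + 1 = 7.
Given d = 6, check d ≤ 7: YES.
Slack = (n − k + 1) − d = 1.
The code is NOT MDS (slack = 1 > 0).
Description: the claimed parameters are [9, 3, 6]_11; such a code would be non-MDS.


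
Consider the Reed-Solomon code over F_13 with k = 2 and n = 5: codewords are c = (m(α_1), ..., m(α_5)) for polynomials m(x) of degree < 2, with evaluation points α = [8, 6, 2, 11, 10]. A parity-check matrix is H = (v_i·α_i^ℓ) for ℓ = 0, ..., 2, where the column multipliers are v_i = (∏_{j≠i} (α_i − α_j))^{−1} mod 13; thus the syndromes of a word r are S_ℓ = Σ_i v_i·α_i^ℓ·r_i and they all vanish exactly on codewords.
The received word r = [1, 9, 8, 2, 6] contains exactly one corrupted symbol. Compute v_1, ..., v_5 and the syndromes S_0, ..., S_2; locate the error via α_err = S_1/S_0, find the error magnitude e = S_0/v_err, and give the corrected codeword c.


S = (4, 8, 3), error at position 3, error magnitude e = 9, c = [1, 9, 12, 2, 6].

Step 1: column multipliers v_i = (∏_{j≠i}(α_i − α_j))^{−1} mod 13.
  i = 1 (α = 8): (8−6)(8−2)(8−11)(8−10) = 2·6·(−3)·(−2) = 72 ≡ 7, so v_1 = 7^{−1} = 2 (mod 13).
  i = 2 (α = 6): (6−8)(6−2)(6−11)(6−10) = (−2)·4·(−5)·(−4) = −160 ≡ 9, so v_2 = 9^{−1} = 3 (mod 13).
  i = 3 (α = 2): (2−8)(2−6)(2−11)(2−10) = (−6)·(−4)·(−9)·(−8) = 1728 ≡ 12, so v_3 = 12^{−1} = 12 (mod 13).
  i = 4 (α = 11): (11−8)(11−6)(11−2)(11−10) = 3·5·9·1 = 135 ≡ 5, so v_4 = 5^{−1} = 8 (mod 13).
  i = 5 (α = 10): (10−8)(10−6)(10−2)(10−11) = 2·4·8·(−1) = −64 ≡ 1, so v_5 = 1^{−1} = 1 (mod 13).
  v = [2, 3, 12, 8, 1].
Step 2: syndromes of r = [1, 9, 8, 2, 6] (all sums mod 13).
  S_0 = Σ v_i r_i = 2·1 + 3·9 + 12·8 + 8·2 + 1·6 = 147 ≡ 4.
  S_1 = Σ v_i α_i r_i = 2·8·1 + 3·6·9 + 12·2·8 + 8·11·2 + 1·10·6 = 606 ≡ 8.
  α_i^2 mod 13 = [12, 10, 4, 4, 9].
  S_2 = Σ v_i α_i^2 r_i = 2·12·1 + 3·10·9 + 12·4·8 + 8·4·2 + 1·9·6 = 796 ≡ 3.
  S = (4, 8, 3) ≠ 0, so r is not a codeword (an error is present).
Step 3: locate the error. For a single error e at position i, S_ℓ = v_i·e·α_i^ℓ, so α_err = S_1/S_0.
  S_0^{−1} = 4^{−1} = 10 (mod 13), so α_err = 8·10 = 80 ≡ 2 = α_3. Error position i = 3.
  Consistency check: S_2/S_1 = 3·5 = 15 ≡ 2 = α_err ✓ (single-error assumption holds).
Step 4: error magnitude e = S_0/v_3 = S_0·∏_{j≠3}(α_3 − α_j) = 4·12 = 48 ≡ 9 (mod 13).
Step 5: correct position 3: c_3 = r_3 − e = 8 − 9 ≡ 12 (mod 13). Hence c = [1, 9, 12, 2, 6].
  Check: interpolating c through the α_i gives m(x) = 7 + 9·x (degree < 2) with m(α_i) = c_i for every i, so c is indeed a codeword.


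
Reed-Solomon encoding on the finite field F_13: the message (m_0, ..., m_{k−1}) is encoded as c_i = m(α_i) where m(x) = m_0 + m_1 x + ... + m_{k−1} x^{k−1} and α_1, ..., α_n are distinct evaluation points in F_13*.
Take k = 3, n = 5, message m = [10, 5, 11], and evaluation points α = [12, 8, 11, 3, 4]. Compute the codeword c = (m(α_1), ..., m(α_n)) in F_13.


c = [3, 0, 5, 7, 11]

Message polynomial: m(x) = 10 + 5·x + 11·x^2 (mod 13).
For each evaluation point α_i, compute m(α_i) mod 13:
  α_1 = 12: Horner steps 11 → 7 → 3, so m(12) = 3.
  α_2 = 8: Horner steps 11 → 2 → 0, so m(8) = 0.
  α_3 = 11: Horner steps 11 → 9 → 5, so m(11) = 5.
  α_4 = 3: Horner steps 11 → 12 → 7, so m(3) = 7.
  α_5 = 4: Horner steps 11 → 10 → 11, so m(4) = 11.
Codeword c = [3, 0, 5, 7, 11] ∈ F_13^5.


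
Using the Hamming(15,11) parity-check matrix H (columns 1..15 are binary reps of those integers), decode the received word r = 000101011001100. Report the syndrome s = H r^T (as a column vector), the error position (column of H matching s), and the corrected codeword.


s = (0, 0, 1, 0)^T, error position = 2, corrected codeword c = 010101011001100

Compute s = H r^T mod 2 one row at a time:
  s_1 = 1 + 1 + 0 + 0 + 1 + 1 + 0 + 0 = 4 ≡ 0 (mod 2).
  s_2 = 1 + 0 + 1 + 0 + 1 + 1 + 0 + 0 = 4 ≡ 0 (mod 2).
  s_3 = 0 + 0 + 1 + 0 + 0 + 0 + 0 + 0 = 1 ≡ 1 (mod 2).
  s_4 = 0 + 0 + 0 + 0 + 1 + 0 + 1 + 0 = 2 ≡ 0 (mod 2).
s = (0, 0, 1, 0)^T — this equals column 2 of H (binary 0010), so error is at position 2.
Correct: flip bit 2 of r = 000101011001100 to get c = 010101011001100.


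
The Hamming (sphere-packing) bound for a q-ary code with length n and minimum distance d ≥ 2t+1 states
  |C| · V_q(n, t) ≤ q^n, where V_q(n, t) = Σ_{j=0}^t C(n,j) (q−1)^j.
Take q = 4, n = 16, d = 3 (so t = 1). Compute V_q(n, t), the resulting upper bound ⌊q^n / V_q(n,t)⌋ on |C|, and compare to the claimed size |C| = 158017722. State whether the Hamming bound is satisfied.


V_q(n, t) = 49, q^n = 4294967296, Hamming bound = 87652393, |C| = 158017722 > bound (violated).

Step 1: Compute V_q(n, t) = Σ_{j=0}^1 C(n, j) (q−1)^j.
  j = 0: C(16,0)·(3)^0 = 1·1 = 1.
  j = 1: C(16,1)·(3)^1 = 16·3 = 48.
  V_q(n, t) = 1 + 48 = 49.
Step 2: q^n = 4^16 = 4294967296.
Step 3: Hamming bound ⌊q^n / V_q(n,t)⌋ = ⌊4294967296/49⌋ = 87652393.
Step 4: Compare |C| = 158017722 to 87652393: violated.
The claimed |C| lies above the Hamming bound, so no 4-ary code of length 16 with d ≥ 3 can have 158017722 codewords.


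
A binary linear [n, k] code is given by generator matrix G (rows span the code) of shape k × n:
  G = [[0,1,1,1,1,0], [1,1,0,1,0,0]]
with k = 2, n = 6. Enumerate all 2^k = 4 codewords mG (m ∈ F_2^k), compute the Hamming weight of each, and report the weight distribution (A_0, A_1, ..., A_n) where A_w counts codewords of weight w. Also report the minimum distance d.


Weight distribution: A_0 = 1, A_3 = 2, A_4 = 1. Minimum distance d = 3.

Enumerate all 2^2 = 4 messages m ∈ F_2^2.
For each, compute codeword c = mG in F_2^6, then tally its weight.
  m = 00 → c = 000000, weight = 0.
  m = 10 → c = 011110, weight = 4.
  m = 01 → c = 110100, weight = 3.
  m = 11 → c = 101010, weight = 3.
Tally weights:
  weight 0: 1 codewords.
  weight 3: 2 codewords.
  weight 4: 1 codewords.
Minimum distance d = smallest w > 0 with A_w > 0 = 3.
Sanity: Σ A_w = 4 = 2^2 = 4 ✓.


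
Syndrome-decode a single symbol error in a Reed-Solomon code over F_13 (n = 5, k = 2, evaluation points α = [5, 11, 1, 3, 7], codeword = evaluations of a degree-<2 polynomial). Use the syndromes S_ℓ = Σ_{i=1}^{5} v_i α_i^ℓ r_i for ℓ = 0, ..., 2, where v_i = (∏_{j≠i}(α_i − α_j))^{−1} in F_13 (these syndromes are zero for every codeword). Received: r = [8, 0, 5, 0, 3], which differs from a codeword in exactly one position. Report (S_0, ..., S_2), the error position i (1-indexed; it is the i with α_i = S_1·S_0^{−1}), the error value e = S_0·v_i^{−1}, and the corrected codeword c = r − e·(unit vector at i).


S = (8, 10, 6), error at position 2, error magnitude e = 7, c = [8, 6, 5, 0, 3].

Step 1: column multipliers v_i = (∏_{j≠i}(α_i − α_j))^{−1} mod 13.
  i = 1 (α = 5): (5−11)(5−1)(5−3)(5−7) = (−6)·4·2·(−2) = 96 ≡ 5, so v_1 = 5^{−1} = 8 (mod 13).
  i = 2 (α = 11): (11−5)(11−1)(11−3)(11−7) = 6·10·8·4 = 1920 ≡ 9, so v_2 = 9^{−1} = 3 (mod 13).
  i = 3 (α = 1): (1−5)(1−11)(1−3)(1−7) = (−4)·(−10)·(−2)·(−6) = 480 ≡ 12, so v_3 = 12^{−1} = 12 (mod 13).
  i = 4 (α = 3): (3−5)(3−11)(3−1)(3−7) = (−2)·(−8)·2·(−4) = −128 ≡ 2, so v_4 = 2^{−1} = 7 (mod 13).
  i = 5 (α = 7): (7−5)(7−11)(7−1)(7−3) = 2·(−4)·6·4 = −192 ≡ 3, so v_5 = 3^{−1} = 9 (mod 13).
  v = [8, 3, 12, 7, 9].
Step 2: syndromes of r = [8, 0, 5, 0, 3] (all sums mod 13).
  S_0 = Σ v_i r_i = 8·8 + 3·0 + 12·5 + 7·0 + 9·3 = 151 ≡ 8.
  S_1 = Σ v_i α_i r_i = 8·5·8 + 3·11·0 + 12·1·5 + 7·3·0 + 9·7·3 = 569 ≡ 10.
  α_i^2 mod 13 = [12, 4, 1, 9, 10].
  S_2 = Σ v_i α_i^2 r_i = 8·12·8 + 3·4·0 + 12·1·5 + 7·9·0 + 9·10·3 = 1098 ≡ 6.
  S = (8, 10, 6) ≠ 0, so r is not a codeword (an error is present).
Step 3: locate the error. For a single error e at position i, S_ℓ = v_i·e·α_i^ℓ, so α_err = S_1/S_0.
  S_0^{−1} = 8^{−1} = 5 (mod 13), so α_err = 10·5 = 50 ≡ 11 = α_2. Error position i = 2.
  Consistency check: S_2/S_1 = 6·4 = 24 ≡ 11 = α_err ✓ (single-error assumption holds).
Step 4: error magnitude e = S_0/v_2 = S_0·∏_{j≠2}(α_2 − α_j) = 8·9 = 72 ≡ 7 (mod 13).
Step 5: correct position 2: c_2 = r_2 − e = 0 − 7 ≡ 6 (mod 13). Hence c = [8, 6, 5, 0, 3].
  Check: interpolating c through the α_i gives m(x) = 1 + 4·x (degree < 2) with m(α_i) = c_i for every i, so c is indeed a codeword.


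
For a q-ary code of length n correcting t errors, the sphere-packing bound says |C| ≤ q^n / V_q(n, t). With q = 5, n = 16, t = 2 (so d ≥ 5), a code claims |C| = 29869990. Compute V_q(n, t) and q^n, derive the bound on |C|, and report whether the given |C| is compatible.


V_q(n, t) = 1985, q^n = 152587890625, Hamming bound = 76870473, |C| = 29869990 ≤ bound (satisfied).

Step 1: Compute V_q(n, t) = Σ_{j=0}^2 C(n, j) (q−1)^j.
  j = 0: C(16,0)·(4)^0 = 1·1 = 1.
  j = 1: C(16,1)·(4)^1 = 16·4 = 64.
  j = 2: C(16,2)·(4)^2 = 120·16 = 1920.
  V_q(n, t) = 1 + 64 + 1920 = 1985.
Step 2: q^n = 5^16 = 152587890625.
Step 3: Hamming bound ⌊q^n / V_q(n,t)⌋ = ⌊152587890625/1985⌋ = 76870473.
Step 4: Compare |C| = 29869990 to 76870473: satisfied.
The claimed |C| lies below the Hamming bound.


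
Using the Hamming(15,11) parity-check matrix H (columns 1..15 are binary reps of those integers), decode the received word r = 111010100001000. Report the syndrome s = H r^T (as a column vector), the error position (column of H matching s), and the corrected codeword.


s = (1, 1, 1, 0)^T, error position = 14, corrected codeword c = 111010100001010

Compute s = H r^T mod 2 one row at a time:
  s_1 = 0 + 0 + 0 + 0 + 1 + 0 + 0 + 0 = 1 ≡ 1 (mod 2).
  s_2 = 0 + 1 + 0 + 1 + 1 + 0 + 0 + 0 = 3 ≡ 1 (mod 2).
  s_3 = 1 + 1 + 0 + 1 + 0 + 0 + 0 + 0 = 3 ≡ 1 (mod 2).
  s_4 = 1 + 1 + 1 + 1 + 0 + 0 + 0 + 0 = 4 ≡ 0 (mod 2).
s = (1, 1, 1, 0)^T — this equals column 14 of H (binary 1110), so error is at position 14.
Correct: flip bit 14 of r = 111010100001000 to get c = 111010100001010.


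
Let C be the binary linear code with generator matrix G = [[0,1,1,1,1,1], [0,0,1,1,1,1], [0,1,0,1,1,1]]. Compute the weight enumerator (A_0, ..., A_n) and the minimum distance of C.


Weight distribution: A_0 = 1, A_1 = 2, A_2 = 1, A_3 = 1, A_4 = 2, A_5 = 1. Minimum distance d = 1.

Enumerate all 2^3 = 8 messages m ∈ F_2^3.
For each, compute codeword c = mG in F_2^6, then tally its weight.
  m = 000 → c = 000000, weight = 0.
  m = 100 → c = 011111, weight = 5.
  m = 010 → c = 001111, weight = 4.
  m = 110 → c = 010000, weight = 1.
  m = 001 → c = 010111, weight = 4.
  m = 101 → c = 001000, weight = 1.
  m = 011 → c = 011000, weight = 2.
  m = 111 → c = 000111, weight = 3.
Tally weights:
  weight 0: 1 codewords.
  weight 1: 2 codewords.
  weight 2: 1 codewords.
  weight 3: 1 codewords.
  weight 4: 2 codewords.
  weight 5: 1 codewords.
Minimum distance d = smallest w > 0 with A_w > 0 = 1.
Sanity: Σ A_w = 8 = 2^3 = 8 ✓.


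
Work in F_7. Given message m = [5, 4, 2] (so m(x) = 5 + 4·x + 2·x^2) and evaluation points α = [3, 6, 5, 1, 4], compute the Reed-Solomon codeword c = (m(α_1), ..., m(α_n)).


c = [0, 3, 5, 4, 4]

Message polynomial: m(x) = 5 + 4·x + 2·x^2 (mod 7).
For each evaluation point α_i, compute m(α_i) mod 7:
  α_1 = 3: Horner steps 2 → 3 → 0, so m(3) = 0.
  α_2 = 6: Horner steps 2 → 2 → 3, so m(6) = 3.
  α_3 = 5: Horner steps 2 → 0 → 5, so m(5) = 5.
  α_4 = 1: Horner steps 2 → 6 → 4, so m(1) = 4.
  α_5 = 4: Horner steps 2 → 5 → 4, so m(4) = 4.
Codeword c = [0, 3, 5, 4, 4] ∈ F_7^5.


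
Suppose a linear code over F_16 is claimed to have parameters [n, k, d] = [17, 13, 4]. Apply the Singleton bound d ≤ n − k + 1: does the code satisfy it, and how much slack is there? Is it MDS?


Singleton RHS = n − k + 1 = 5, slack = 1, bound satisfied, not MDS.

Singleton bound: d ≤ n − k + 1.
Here n = 17, k = 13, so n − k + 1 = 5.
Given d = 4, check d ≤ 5: YES.
Slack = (n − k + 1) − d = 1.
The code is NOT MDS (slack = 1 > 0).
Description: the claimed parameters are [17, 13, 4]_16; such a code would be non-MDS.


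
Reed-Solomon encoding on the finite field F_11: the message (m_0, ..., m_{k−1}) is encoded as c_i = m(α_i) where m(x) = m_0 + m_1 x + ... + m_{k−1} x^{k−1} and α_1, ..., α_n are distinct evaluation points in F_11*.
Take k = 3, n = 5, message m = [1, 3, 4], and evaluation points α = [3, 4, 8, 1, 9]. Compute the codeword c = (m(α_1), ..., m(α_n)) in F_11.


c = [2, 0, 6, 8, 0]

Message polynomial: m(x) = 1 + 3·x + 4·x^2 (mod 11).
For each evaluation point α_i, compute m(α_i) mod 11:
  α_1 = 3: Horner steps 4 → 4 → 2, so m(3) = 2.
  α_2 = 4: Horner steps 4 → 8 → 0, so m(4) = 0.
  α_3 = 8: Horner steps 4 → 2 → 6, so m(8) = 6.
  α_4 = 1: Horner steps 4 → 7 → 8, so m(1) = 8.
  α_5 = 9: Horner steps 4 → 6 → 0, so m(9) = 0.
Codeword c = [2, 0, 6, 8, 0] ∈ F_11^5.


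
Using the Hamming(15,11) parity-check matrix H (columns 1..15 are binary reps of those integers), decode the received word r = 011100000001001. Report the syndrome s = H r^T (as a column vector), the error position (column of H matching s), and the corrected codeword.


s = (0, 1, 1, 0)^T, error position = 6, corrected codeword c = 011101000001001

Compute s = H r^T mod 2 one row at a time:
  s_1 = 0 + 0 + 0 + 0 + 1 + 0 + 0 + 1 = 2 ≡ 0 (mod 2).
  s_2 = 1 + 0 + 0 + 0 + 1 + 0 + 0 + 1 = 3 ≡ 1 (mod 2).
  s_3 = 1 + 1 + 0 + 0 + 0 + 0 + 0 + 1 = 3 ≡ 1 (mod 2).
  s_4 = 0 + 1 + 0 + 0 + 0 + 0 + 0 + 1 = 2 ≡ 0 (mod 2).
s = (0, 1, 1, 0)^T — this equals column 6 of H (binary 0110), so error is at position 6.
Correct: flip bit 6 of r = 011100000001001 to get c = 011101000001001.


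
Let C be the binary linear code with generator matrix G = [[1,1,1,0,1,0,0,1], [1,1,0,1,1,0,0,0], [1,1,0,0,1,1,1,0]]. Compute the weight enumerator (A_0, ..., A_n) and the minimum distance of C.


Weight distribution: A_0 = 1, A_3 = 2, A_4 = 2, A_5 = 2, A_8 = 1. Minimum distance d = 3.

Enumerate all 2^3 = 8 messages m ∈ F_2^3.
For each, compute codeword c = mG in F_2^8, then tally its weight.
  m = 000 → c = 00000000, weight = 0.
  m = 100 → c = 11101001, weight = 5.
  m = 010 → c = 11011000, weight = 4.
  m = 110 → c = 00110001, weight = 3.
  m = 001 → c = 11001110, weight = 5.
  m = 101 → c = 00100111, weight = 4.
  m = 011 → c = 00010110, weight = 3.
  m = 111 → c = 11111111, weight = 8.
Tally weights:
  weight 0: 1 codewords.
  weight 3: 2 codewords.
  weight 4: 2 codewords.
  weight 5: 2 codewords.
  weight 8: 1 codewords.
Minimum distance d = smallest w > 0 with A_w > 0 = 3.
Sanity: Σ A_w = 8 = 2^3 = 8 ✓.


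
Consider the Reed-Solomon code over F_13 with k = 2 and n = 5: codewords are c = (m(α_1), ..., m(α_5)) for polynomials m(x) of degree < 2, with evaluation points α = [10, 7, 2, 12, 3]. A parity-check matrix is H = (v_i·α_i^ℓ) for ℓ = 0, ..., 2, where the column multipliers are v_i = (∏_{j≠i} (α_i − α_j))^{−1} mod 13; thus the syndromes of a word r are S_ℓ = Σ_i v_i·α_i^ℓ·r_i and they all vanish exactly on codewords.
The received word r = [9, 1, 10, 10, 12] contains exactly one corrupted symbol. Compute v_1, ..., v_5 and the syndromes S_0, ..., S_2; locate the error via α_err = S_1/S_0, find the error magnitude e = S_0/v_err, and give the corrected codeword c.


S = (7, 1, 2), error at position 3, error magnitude e = 5, c = [9, 1, 5, 10, 12].

Step 1: column multipliers v_i = (∏_{j≠i}(α_i − α_j))^{−1} mod 13.
  i = 1 (α = 10): (10−7)(10−2)(10−12)(10−3) = 3·8·(−2)·7 = −336 ≡ 2, so v_1 = 2^{−1} = 7 (mod 13).
  i = 2 (α = 7): (7−10)(7−2)(7−12)(7−3) = (−3)·5·(−5)·4 = 300 ≡ 1, so v_2 = 1^{−1} = 1 (mod 13).
  i = 3 (α = 2): (2−10)(2−7)(2−12)(2−3) = (−8)·(−5)·(−10)·(−1) = 400 ≡ 10, so v_3 = 10^{−1} = 4 (mod 13).
  i = 4 (α = 12): (12−10)(12−7)(12−2)(12−3) = 2·5·10·9 = 900 ≡ 3, so v_4 = 3^{−1} = 9 (mod 13).
  i = 5 (α = 3): (3−10)(3−7)(3−2)(3−12) = (−7)·(−4)·1·(−9) = −252 ≡ 8, so v_5 = 8^{−1} = 5 (mod 13).
  v = [7, 1, 4, 9, 5].
Step 2: syndromes of r = [9, 1, 10, 10, 12] (all sums mod 13).
  S_0 = Σ v_i r_i = 7·9 + 1·1 + 4·10 + 9·10 + 5·12 = 254 ≡ 7.
  S_1 = Σ v_i α_i r_i = 7·10·9 + 1·7·1 + 4·2·10 + 9·12·10 + 5·3·12 = 1977 ≡ 1.
  α_i^2 mod 13 = [9, 10, 4, 1, 9].
  S_2 = Σ v_i α_i^2 r_i = 7·9·9 + 1·10·1 + 4·4·10 + 9·1·10 + 5·9·12 = 1367 ≡ 2.
  S = (7, 1, 2) ≠ 0, so r is not a codeword (an error is present).
Step 3: locate the error. For a single error e at position i, S_ℓ = v_i·e·α_i^ℓ, so α_err = S_1/S_0.
  S_0^{−1} = 7^{−1} = 2 (mod 13), so α_err = 1·2 = 2 ≡ 2 = α_3. Error position i = 3.
  Consistency check: S_2/S_1 = 2·1 = 2 ≡ 2 = α_err ✓ (single-error assumption holds).
Step 4: error magnitude e = S_0/v_3 = S_0·∏_{j≠3}(α_3 − α_j) = 7·10 = 70 ≡ 5 (mod 13).
Step 5: correct position 3: c_3 = r_3 − e = 10 − 5 ≡ 5 (mod 13). Hence c = [9, 1, 5, 10, 12].
  Check: interpolating c through the α_i gives m(x) = 4 + 7·x (degree < 2) with m(α_i) = c_i for every i, so c is indeed a codeword.


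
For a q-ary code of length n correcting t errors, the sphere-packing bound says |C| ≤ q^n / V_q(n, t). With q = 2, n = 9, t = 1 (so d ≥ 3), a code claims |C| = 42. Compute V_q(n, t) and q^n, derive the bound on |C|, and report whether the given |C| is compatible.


V_q(n, t) = 10, q^n = 512, Hamming bound = 51, |C| = 42 ≤ bound (satisfied).

Step 1: Compute V_q(n, t) = Σ_{j=0}^1 C(n, j) (q−1)^j.
  j = 0: C(9,0)·(1)^0 = 1·1 = 1.
  j = 1: C(9,1)·(1)^1 = 9·1 = 9.
  V_q(n, t) = 1 + 9 = 10.
Step 2: q^n = 2^9 = 512.
Step 3: Hamming bound ⌊q^n / V_q(n,t)⌋ = ⌊512/10⌋ = 51.
Step 4: Compare |C| = 42 to 51: satisfied.
The claimed |C| lies below the Hamming bound.


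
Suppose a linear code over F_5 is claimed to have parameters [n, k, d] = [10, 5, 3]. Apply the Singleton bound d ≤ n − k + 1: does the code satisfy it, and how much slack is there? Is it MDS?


Singleton RHS = n − k + 1 = 6, slack = 3, bound satisfied, not MDS.

Singleton bound: d ≤ n − k + 1.
Here n = 10, k = 5, so n − k + 1 = 6.
Given d = 3, check d ≤ 6: YES.
Slack = (n − k + 1) − d = 3.
The code is NOT MDS (slack = 3 > 0).
Description: the claimed parameters are [10, 5, 3]_5; such a code would be non-MDS.


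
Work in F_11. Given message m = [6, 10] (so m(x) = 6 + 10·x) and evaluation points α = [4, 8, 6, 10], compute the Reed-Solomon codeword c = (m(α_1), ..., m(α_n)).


c = [2, 9, 0, 7]

Message polynomial: m(x) = 6 + 10·x (mod 11).
For each evaluation point α_i, compute m(α_i) mod 11:
  α_1 = 4: Horner steps 10 → 2, so m(4) = 2.
  α_2 = 8: Horner steps 10 → 9, so m(8) = 9.
  α_3 = 6: Horner steps 10 → 0, so m(6) = 0.
  α_4 = 10: Horner steps 10 → 7, so m(10) = 7.
Codeword c = [2, 9, 0, 7] ∈ F_11^4.


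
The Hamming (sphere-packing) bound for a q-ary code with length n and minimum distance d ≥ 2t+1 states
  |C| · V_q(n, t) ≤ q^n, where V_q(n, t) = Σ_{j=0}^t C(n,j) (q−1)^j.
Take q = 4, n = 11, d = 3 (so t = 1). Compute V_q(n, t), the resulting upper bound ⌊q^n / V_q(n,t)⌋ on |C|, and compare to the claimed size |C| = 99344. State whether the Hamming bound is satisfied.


V_q(n, t) = 34, q^n = 4194304, Hamming bound = 123361, |C| = 99344 ≤ bound (satisfied).

Step 1: Compute V_q(n, t) = Σ_{j=0}^1 C(n, j) (q−1)^j.
  j = 0: C(11,0)·(3)^0 = 1·1 = 1.
  j = 1: C(11,1)·(3)^1 = 11·3 = 33.
  V_q(n, t) = 1 + 33 = 34.
Step 2: q^n = 4^11 = 4194304.
Step 3: Hamming bound ⌊q^n / V_q(n,t)⌋ = ⌊4194304/34⌋ = 123361.
Step 4: Compare |C| = 99344 to 123361: satisfied.
The claimed |C| lies below the Hamming bound.


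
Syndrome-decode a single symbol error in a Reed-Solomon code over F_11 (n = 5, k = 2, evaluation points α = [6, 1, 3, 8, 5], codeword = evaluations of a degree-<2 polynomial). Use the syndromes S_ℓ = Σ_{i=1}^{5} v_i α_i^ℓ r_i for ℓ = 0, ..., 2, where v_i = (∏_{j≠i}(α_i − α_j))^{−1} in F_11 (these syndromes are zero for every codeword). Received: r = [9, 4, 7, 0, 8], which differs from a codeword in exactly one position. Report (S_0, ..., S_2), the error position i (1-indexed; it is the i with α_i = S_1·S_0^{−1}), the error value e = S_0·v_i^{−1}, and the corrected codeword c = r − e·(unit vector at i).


S = (2, 6, 7), error at position 3, error magnitude e = 1, c = [9, 4, 6, 0, 8].

Step 1: column multipliers v_i = (∏_{j≠i}(α_i − α_j))^{−1} mod 11.
  i = 1 (α = 6): (6−1)(6−3)(6−8)(6−5) = 5·3·(−2)·1 = −30 ≡ 3, so v_1 = 3^{−1} = 4 (mod 11).
  i = 2 (α = 1): (1−6)(1−3)(1−8)(1−5) = (−5)·(−2)·(−7)·(−4) = 280 ≡ 5, so v_2 = 5^{−1} = 9 (mod 11).
  i = 3 (α = 3): (3−6)(3−1)(3−8)(3−5) = (−3)·2·(−5)·(−2) = −60 ≡ 6, so v_3 = 6^{−1} = 2 (mod 11).
  i = 4 (α = 8): (8−6)(8−1)(8−3)(8−5) = 2·7·5·3 = 210 ≡ 1, so v_4 = 1^{−1} = 1 (mod 11).
  i = 5 (α = 5): (5−6)(5−1)(5−3)(5−8) = (−1)·4·2·(−3) = 24 ≡ 2, so v_5 = 2^{−1} = 6 (mod 11).
  v = [4, 9, 2, 1, 6].
Step 2: syndromes of r = [9, 4, 7, 0, 8] (all sums mod 11).
  S_0 = Σ v_i r_i = 4·9 + 9·4 + 2·7 + 1·0 + 6·8 = 134 ≡ 2.
  S_1 = Σ v_i α_i r_i = 4·6·9 + 9·1·4 + 2·3·7 + 1·8·0 + 6·5·8 = 534 ≡ 6.
  α_i^2 mod 11 = [3, 1, 9, 9, 3].
  S_2 = Σ v_i α_i^2 r_i = 4·3·9 + 9·1·4 + 2·9·7 + 1·9·0 + 6·3·8 = 414 ≡ 7.
  S = (2, 6, 7) ≠ 0, so r is not a codeword (an error is present).
Step 3: locate the error. For a single error e at position i, S_ℓ = v_i·e·α_i^ℓ, so α_err = S_1/S_0.
  S_0^{−1} = 2^{−1} = 6 (mod 11), so α_err = 6·6 = 36 ≡ 3 = α_3. Error position i = 3.
  Consistency check: S_2/S_1 = 7·2 = 14 ≡ 3 = α_err ✓ (single-error assumption holds).
Step 4: error magnitude e = S_0/v_3 = S_0·∏_{j≠3}(α_3 − α_j) = 2·6 = 12 ≡ 1 (mod 11).
Step 5: correct position 3: c_3 = r_3 − e = 7 − 1 ≡ 6 (mod 11). Hence c = [9, 4, 6, 0, 8].
  Check: interpolating c through the α_i gives m(x) = 3 + 1·x (degree < 2) with m(α_i) = c_i for every i, so c is indeed a codeword.


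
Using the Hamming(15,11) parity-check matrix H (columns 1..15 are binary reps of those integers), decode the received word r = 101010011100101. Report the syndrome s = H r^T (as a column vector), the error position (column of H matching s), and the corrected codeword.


s = (1, 1, 1, 0)^T, error position = 14, corrected codeword c = 101010011100111

Compute s = H r^T mod 2 one row at a time:
  s_1 = 1 + 1 + 1 + 0 + 0 + 1 + 0 + 1 = 5 ≡ 1 (mod 2).
  s_2 = 0 + 1 + 0 + 0 + 0 + 1 + 0 + 1 = 3 ≡ 1 (mod 2).
  s_3 = 0 + 1 + 0 + 0 + 1 + 0 + 0 + 1 = 3 ≡ 1 (mod 2).
  s_4 = 1 + 1 + 1 + 0 + 1 + 0 + 1 + 1 = 6 ≡ 0 (mod 2).
s = (1, 1, 1, 0)^T — this equals column 14 of H (binary 1110), so error is at position 14.
Correct: flip bit 14 of r = 101010011100101 to get c = 101010011100111.


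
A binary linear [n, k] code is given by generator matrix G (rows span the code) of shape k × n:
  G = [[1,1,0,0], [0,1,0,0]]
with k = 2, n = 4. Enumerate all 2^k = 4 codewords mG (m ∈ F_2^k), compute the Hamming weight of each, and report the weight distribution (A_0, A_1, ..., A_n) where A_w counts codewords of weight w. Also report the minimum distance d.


Weight distribution: A_0 = 1, A_1 = 2, A_2 = 1. Minimum distance d = 1.

Enumerate all 2^2 = 4 messages m ∈ F_2^2.
For each, compute codeword c = mG in F_2^4, then tally its weight.
  m = 00 → c = 0000, weight = 0.
  m = 10 → c = 1100, weight = 2.
  m = 01 → c = 0100, weight = 1.
  m = 11 → c = 1000, weight = 1.
Tally weights:
  weight 0: 1 codewords.
  weight 1: 2 codewords.
  weight 2: 1 codewords.
Minimum distance d = smallest w > 0 with A_w > 0 = 1.
Sanity: Σ A_w = 4 = 2^2 = 4 ✓.


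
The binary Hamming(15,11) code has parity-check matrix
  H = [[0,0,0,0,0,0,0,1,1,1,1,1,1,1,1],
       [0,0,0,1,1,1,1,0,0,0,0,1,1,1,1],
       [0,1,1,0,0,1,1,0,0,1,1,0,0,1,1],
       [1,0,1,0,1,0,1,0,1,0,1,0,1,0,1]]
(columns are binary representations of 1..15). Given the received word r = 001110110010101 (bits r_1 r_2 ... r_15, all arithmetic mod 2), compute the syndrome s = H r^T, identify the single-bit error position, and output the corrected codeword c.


s = (0, 1, 0, 0)^T, error position = 4, corrected codeword c = 001010110010101

Compute s = H r^T mod 2 one row at a time:
  s_1 = 1 + 0 + 0 + 1 + 0 + 1 + 0 + 1 = 4 ≡ 0 (mod 2).
  s_2 = 1 + 1 + 0 + 1 + 0 + 1 + 0 + 1 = 5 ≡ 1 (mod 2).
  s_3 = 0 + 1 + 0 + 1 + 0 + 1 + 0 + 1 = 4 ≡ 0 (mod 2).
  s_4 = 0 + 1 + 1 + 1 + 0 + 1 + 1 + 1 = 6 ≡ 0 (mod 2).
s = (0, 1, 0, 0)^T — this equals column 4 of H (binary 0100), so error is at position 4.
Correct: flip bit 4 of r = 001110110010101 to get c = 001010110010101.


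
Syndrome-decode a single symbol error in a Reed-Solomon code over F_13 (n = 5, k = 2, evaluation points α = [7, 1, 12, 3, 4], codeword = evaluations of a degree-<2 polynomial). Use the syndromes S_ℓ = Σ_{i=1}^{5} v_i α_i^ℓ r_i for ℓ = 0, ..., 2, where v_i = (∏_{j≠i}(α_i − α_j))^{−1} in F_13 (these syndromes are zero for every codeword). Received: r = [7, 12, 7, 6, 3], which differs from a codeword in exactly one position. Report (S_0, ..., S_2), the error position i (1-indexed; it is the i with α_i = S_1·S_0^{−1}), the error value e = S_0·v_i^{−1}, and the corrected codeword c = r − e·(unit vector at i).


S = (10, 3, 10), error at position 3, error magnitude e = 2, c = [7, 12, 5, 6, 3].

Step 1: column multipliers v_i = (∏_{j≠i}(α_i − α_j))^{−1} mod 13.
  i = 1 (α = 7): (7−1)(7−12)(7−3)(7−4) = 6·(−5)·4·3 = −360 ≡ 4, so v_1 = 4^{−1} = 10 (mod 13).
  i = 2 (α = 1): (1−7)(1−12)(1−3)(1−4) = (−6)·(−11)·(−2)·(−3) = 396 ≡ 6, so v_2 = 6^{−1} = 11 (mod 13).
  i = 3 (α = 12): (12−7)(12−1)(12−3)(12−4) = 5·11·9·8 = 3960 ≡ 8, so v_3 = 8^{−1} = 5 (mod 13).
  i = 4 (α = 3): (3−7)(3−1)(3−12)(3−4) = (−4)·2·(−9)·(−1) = −72 ≡ 6, so v_4 = 6^{−1} = 11 (mod 13).
  i = 5 (α = 4): (4−7)(4−1)(4−12)(4−3) = (−3)·3·(−8)·1 = 72 ≡ 7, so v_5 = 7^{−1} = 2 (mod 13).
  v = [10, 11, 5, 11, 2].
Step 2: syndromes of r = [7, 12, 7, 6, 3] (all sums mod 13).
  S_0 = Σ v_i r_i = 10·7 + 11·12 + 5·7 + 11·6 + 2·3 = 309 ≡ 10.
  S_1 = Σ v_i α_i r_i = 10·7·7 + 11·1·12 + 5·12·7 + 11·3·6 + 2·4·3 = 1264 ≡ 3.
  α_i^2 mod 13 = [10, 1, 1, 9, 3].
  S_2 = Σ v_i α_i^2 r_i = 10·10·7 + 11·1·12 + 5·1·7 + 11·9·6 + 2·3·3 = 1479 ≡ 10.
  S = (10, 3, 10) ≠ 0, so r is not a codeword (an error is present).
Step 3: locate the error. For a single error e at position i, S_ℓ = v_i·e·α_i^ℓ, so α_err = S_1/S_0.
  S_0^{−1} = 10^{−1} = 4 (mod 13), so α_err = 3·4 = 12 ≡ 12 = α_3. Error position i = 3.
  Consistency check: S_2/S_1 = 10·9 = 90 ≡ 12 = α_err ✓ (single-error assumption holds).
Step 4: error magnitude e = S_0/v_3 = S_0·∏_{j≠3}(α_3 − α_j) = 10·8 = 80 ≡ 2 (mod 13).
Step 5: correct position 3: c_3 = r_3 − e = 7 − 2 ≡ 5 (mod 13). Hence c = [7, 12, 5, 6, 3].
  Check: interpolating c through the α_i gives m(x) = 2 + 10·x (degree < 2) with m(α_i) = c_i for every i, so c is indeed a codeword.


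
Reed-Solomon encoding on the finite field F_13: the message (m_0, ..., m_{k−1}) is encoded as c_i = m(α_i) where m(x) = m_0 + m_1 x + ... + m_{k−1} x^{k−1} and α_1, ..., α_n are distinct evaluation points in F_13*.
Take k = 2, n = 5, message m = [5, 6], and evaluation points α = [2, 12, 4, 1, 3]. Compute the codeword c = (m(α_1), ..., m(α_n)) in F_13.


c = [4, 12, 3, 11, 10]

Message polynomial: m(x) = 5 + 6·x (mod 13).
For each evaluation point α_i, compute m(α_i) mod 13:
  α_1 = 2: Horner steps 6 → 4, so m(2) = 4.
  α_2 = 12: Horner steps 6 → 12, so m(12) = 12.
  α_3 = 4: Horner steps 6 → 3, so m(4) = 3.
  α_4 = 1: Horner steps 6 → 11, so m(1) = 11.
  α_5 = 3: Horner steps 6 → 10, so m(3) = 10.
Codeword c = [4, 12, 3, 11, 10] ∈ F_13^5.


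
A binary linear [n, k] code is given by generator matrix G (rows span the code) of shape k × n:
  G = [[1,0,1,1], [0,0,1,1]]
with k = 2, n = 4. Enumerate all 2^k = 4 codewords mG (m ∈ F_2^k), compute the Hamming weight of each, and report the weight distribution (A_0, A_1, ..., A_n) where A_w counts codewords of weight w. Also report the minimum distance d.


Weight distribution: A_0 = 1, A_1 = 1, A_2 = 1, A_3 = 1. Minimum distance d = 1.

Enumerate all 2^2 = 4 messages m ∈ F_2^2.
For each, compute codeword c = mG in F_2^4, then tally its weight.
  m = 00 → c = 0000, weight = 0.
  m = 10 → c = 1011, weight = 3.
  m = 01 → c = 0011, weight = 2.
  m = 11 → c = 1000, weight = 1.
Tally weights:
  weight 0: 1 codewords.
  weight 1: 1 codewords.
  weight 2: 1 codewords.
  weight 3: 1 codewords.
Minimum distance d = smallest w > 0 with A_w > 0 = 1.
Sanity: Σ A_w = 4 = 2^2 = 4 ✓.


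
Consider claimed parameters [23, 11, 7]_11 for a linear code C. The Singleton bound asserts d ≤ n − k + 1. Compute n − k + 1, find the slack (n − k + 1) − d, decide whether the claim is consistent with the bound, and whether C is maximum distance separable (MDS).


Singleton RHS = n − k + 1 = 13, slack = 6, bound satisfied, not MDS.

Singleton bound: d ≤ n − k + 1.
Here n = 23, k = 11, so n − k + 1 = 13.
Given d = 7, check d ≤ 13: YES.
Slack = (n − k + 1) − d = 6.
The code is NOT MDS (slack = 6 > 0).
Description: the claimed parameters are [23, 11, 7]_11; such a code would be non-MDS.


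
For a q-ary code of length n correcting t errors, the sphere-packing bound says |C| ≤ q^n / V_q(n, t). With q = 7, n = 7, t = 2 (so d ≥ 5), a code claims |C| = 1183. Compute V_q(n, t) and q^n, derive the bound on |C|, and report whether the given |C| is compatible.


V_q(n, t) = 799, q^n = 823543, Hamming bound = 1030, |C| = 1183 > bound (violated).

Step 1: Compute V_q(n, t) = Σ_{j=0}^2 C(n, j) (q−1)^j.
  j = 0: C(7,0)·(6)^0 = 1·1 = 1.
  j = 1: C(7,1)·(6)^1 = 7·6 = 42.
  j = 2: C(7,2)·(6)^2 = 21·36 = 756.
  V_q(n, t) = 1 + 42 + 756 = 799.
Step 2: q^n = 7^7 = 823543.
Step 3: Hamming bound ⌊q^n / V_q(n,t)⌋ = ⌊823543/799⌋ = 1030.
Step 4: Compare |C| = 1183 to 1030: violated.
The claimed |C| lies above the Hamming bound, so no 7-ary code of length 7 with d ≥ 5 can have 1183 codewords.


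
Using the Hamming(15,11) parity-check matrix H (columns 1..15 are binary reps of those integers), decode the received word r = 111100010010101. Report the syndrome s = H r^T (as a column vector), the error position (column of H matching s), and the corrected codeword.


s = (0, 1, 0, 1)^T, error position = 5, corrected codeword c = 111110010010101

Compute s = H r^T mod 2 one row at a time:
  s_1 = 1 + 0 + 0 + 1 + 0 + 1 + 0 + 1 = 4 ≡ 0 (mod 2).
  s_2 = 1 + 0 + 0 + 0 + 0 + 1 + 0 + 1 = 3 ≡ 1 (mod 2).
  s_3 = 1 + 1 + 0 + 0 + 0 + 1 + 0 + 1 = 4 ≡ 0 (mod 2).
  s_4 = 1 + 1 + 0 + 0 + 0 + 1 + 1 + 1 = 5 ≡ 1 (mod 2).
s = (0, 1, 0, 1)^T — this equals column 5 of H (binary 0101), so error is at position 5.
Correct: flip bit 5 of r = 111100010010101 to get c = 111110010010101.


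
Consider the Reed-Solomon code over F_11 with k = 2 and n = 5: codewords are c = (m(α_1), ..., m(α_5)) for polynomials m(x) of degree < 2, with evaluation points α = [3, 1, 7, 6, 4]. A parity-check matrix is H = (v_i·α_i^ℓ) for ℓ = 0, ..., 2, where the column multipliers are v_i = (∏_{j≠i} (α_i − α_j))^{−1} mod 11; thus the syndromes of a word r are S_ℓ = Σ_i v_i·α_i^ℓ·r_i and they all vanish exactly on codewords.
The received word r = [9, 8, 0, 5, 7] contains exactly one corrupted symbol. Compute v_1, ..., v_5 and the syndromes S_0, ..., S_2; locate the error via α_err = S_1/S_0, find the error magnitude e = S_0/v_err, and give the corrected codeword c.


S = (2, 8, 10), error at position 5, error magnitude e = 3, c = [9, 8, 0, 5, 4].

Step 1: column multipliers v_i = (∏_{j≠i}(α_i − α_j))^{−1} mod 11.
  i = 1 (α = 3): (3−1)(3−7)(3−6)(3−4) = 2·(−4)·(−3)·(−1) = −24 ≡ 9, so v_1 = 9^{−1} = 5 (mod 11).
  i = 2 (α = 1): (1−3)(1−7)(1−6)(1−4) = (−2)·(−6)·(−5)·(−3) = 180 ≡ 4, so v_2 = 4^{−1} = 3 (mod 11).
  i = 3 (α = 7): (7−3)(7−1)(7−6)(7−4) = 4·6·1·3 = 72 ≡ 6, so v_3 = 6^{−1} = 2 (mod 11).
  i = 4 (α = 6): (6−3)(6−1)(6−7)(6−4) = 3·5·(−1)·2 = −30 ≡ 3, so v_4 = 3^{−1} = 4 (mod 11).
  i = 5 (α = 4): (4−3)(4−1)(4−7)(4−6) = 1·3·(−3)·(−2) = 18 ≡ 7, so v_5 = 7^{−1} = 8 (mod 11).
  v = [5, 3, 2, 4, 8].
Step 2: syndromes of r = [9, 8, 0, 5, 7] (all sums mod 11).
  S_0 = Σ v_i r_i = 5·9 + 3·8 + 2·0 + 4·5 + 8·7 = 145 ≡ 2.
  S_1 = Σ v_i α_i r_i = 5·3·9 + 3·1·8 + 2·7·0 + 4·6·5 + 8·4·7 = 503 ≡ 8.
  α_i^2 mod 11 = [9, 1, 5, 3, 5].
  S_2 = Σ v_i α_i^2 r_i = 5·9·9 + 3·1·8 + 2·5·0 + 4·3·5 + 8·5·7 = 769 ≡ 10.
  S = (2, 8, 10) ≠ 0, so r is not a codeword (an error is present).
Step 3: locate the error. For a single error e at position i, S_ℓ = v_i·e·α_i^ℓ, so α_err = S_1/S_0.
  S_0^{−1} = 2^{−1} = 6 (mod 11), so α_err = 8·6 = 48 ≡ 4 = α_5. Error position i = 5.
  Consistency check: S_2/S_1 = 10·7 = 70 ≡ 4 = α_err ✓ (single-error assumption holds).
Step 4: error magnitude e = S_0/v_5 = S_0·∏_{j≠5}(α_5 − α_j) = 2·7 = 14 ≡ 3 (mod 11).
Step 5: correct position 5: c_5 = r_5 − e = 7 − 3 ≡ 4 (mod 11). Hence c = [9, 8, 0, 5, 4].
  Check: interpolating c through the α_i gives m(x) = 2 + 6·x (degree < 2) with m(α_i) = c_i for every i, so c is indeed a codeword.
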